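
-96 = -96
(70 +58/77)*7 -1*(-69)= 6207/11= 564.27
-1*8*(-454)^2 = -1648928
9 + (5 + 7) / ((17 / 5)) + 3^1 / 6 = 443 / 34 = 13.03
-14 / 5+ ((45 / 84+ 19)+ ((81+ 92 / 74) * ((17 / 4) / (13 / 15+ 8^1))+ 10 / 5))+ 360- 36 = 382.16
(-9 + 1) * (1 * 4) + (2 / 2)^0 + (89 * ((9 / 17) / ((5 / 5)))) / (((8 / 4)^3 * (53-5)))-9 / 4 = -72085 / 2176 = -33.13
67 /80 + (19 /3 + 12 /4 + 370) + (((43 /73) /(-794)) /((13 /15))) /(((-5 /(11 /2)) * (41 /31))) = 1409390778733 /3707249520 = 380.17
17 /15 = 1.13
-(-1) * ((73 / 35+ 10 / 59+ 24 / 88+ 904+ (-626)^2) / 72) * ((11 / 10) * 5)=495669729 / 16520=30004.22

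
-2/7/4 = -1/14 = -0.07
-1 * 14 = -14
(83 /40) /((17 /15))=249 /136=1.83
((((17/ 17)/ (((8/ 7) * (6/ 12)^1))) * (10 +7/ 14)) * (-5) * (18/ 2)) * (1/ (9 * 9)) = -245/ 24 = -10.21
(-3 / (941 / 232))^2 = 484416 / 885481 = 0.55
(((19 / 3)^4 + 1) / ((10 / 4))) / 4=65201 / 405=160.99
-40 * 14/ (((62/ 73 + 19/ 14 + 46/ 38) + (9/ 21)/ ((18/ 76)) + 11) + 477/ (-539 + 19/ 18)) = -36.51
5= 5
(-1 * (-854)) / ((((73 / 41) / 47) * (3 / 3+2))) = 1645658 / 219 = 7514.42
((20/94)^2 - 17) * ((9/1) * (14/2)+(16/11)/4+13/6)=-1111.05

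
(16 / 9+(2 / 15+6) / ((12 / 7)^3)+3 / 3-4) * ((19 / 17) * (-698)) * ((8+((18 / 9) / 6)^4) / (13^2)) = 133409089 / 753990120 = 0.18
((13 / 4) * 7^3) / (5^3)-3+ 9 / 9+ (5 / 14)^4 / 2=66518597 / 9604000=6.93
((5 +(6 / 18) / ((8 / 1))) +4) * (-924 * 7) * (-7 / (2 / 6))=2456223 / 2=1228111.50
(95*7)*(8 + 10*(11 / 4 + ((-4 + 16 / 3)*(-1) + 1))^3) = 85689905 / 864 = 99178.13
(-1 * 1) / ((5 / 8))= -8 / 5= -1.60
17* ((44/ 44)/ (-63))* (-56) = 136/ 9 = 15.11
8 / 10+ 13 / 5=17 / 5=3.40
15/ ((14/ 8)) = 60/ 7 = 8.57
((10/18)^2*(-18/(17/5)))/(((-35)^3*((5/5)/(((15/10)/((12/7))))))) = 1/29988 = 0.00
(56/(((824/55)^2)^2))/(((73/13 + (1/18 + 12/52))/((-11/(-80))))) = 16487596125/636652612243456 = 0.00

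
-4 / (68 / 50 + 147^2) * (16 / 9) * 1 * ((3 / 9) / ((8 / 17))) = -3400 / 14586993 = -0.00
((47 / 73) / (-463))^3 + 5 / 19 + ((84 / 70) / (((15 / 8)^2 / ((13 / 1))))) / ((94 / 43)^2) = 724203078983450368154 / 607704060195036535875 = 1.19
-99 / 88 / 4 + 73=2327 / 32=72.72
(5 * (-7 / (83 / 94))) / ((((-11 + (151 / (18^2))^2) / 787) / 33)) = 256275179424 / 2684303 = 95471.78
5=5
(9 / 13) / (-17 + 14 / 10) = -15 / 338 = -0.04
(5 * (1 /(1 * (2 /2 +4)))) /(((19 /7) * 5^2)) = 7 /475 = 0.01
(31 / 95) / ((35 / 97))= 3007 / 3325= 0.90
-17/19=-0.89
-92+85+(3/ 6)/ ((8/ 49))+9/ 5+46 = 3509/ 80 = 43.86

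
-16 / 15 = -1.07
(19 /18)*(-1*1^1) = -19 /18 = -1.06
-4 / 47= -0.09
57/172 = 0.33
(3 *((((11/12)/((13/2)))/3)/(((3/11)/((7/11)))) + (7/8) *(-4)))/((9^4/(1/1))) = -0.00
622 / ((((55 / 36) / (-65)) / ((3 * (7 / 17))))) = -6113016 / 187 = -32689.93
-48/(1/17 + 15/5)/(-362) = 102/2353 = 0.04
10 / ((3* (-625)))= -2 / 375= -0.01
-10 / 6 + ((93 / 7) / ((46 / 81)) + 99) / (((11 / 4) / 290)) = 68566285 / 5313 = 12905.38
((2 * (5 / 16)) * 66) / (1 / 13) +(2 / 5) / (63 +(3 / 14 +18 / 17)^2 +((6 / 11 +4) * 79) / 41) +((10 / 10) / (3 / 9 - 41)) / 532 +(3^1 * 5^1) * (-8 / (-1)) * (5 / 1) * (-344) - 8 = -125239457912398777323 / 608337283772120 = -205871.74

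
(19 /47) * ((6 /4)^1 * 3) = 171 /94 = 1.82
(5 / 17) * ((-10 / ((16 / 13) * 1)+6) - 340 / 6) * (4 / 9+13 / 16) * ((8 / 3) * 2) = -75115 / 648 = -115.92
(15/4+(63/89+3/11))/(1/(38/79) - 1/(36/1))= 3167775/1373537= 2.31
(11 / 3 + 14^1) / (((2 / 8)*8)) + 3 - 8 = 23 / 6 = 3.83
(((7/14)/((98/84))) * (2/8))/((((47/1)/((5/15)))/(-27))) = -27/1316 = -0.02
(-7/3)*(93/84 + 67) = -1907/12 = -158.92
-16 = -16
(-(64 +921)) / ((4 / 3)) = -738.75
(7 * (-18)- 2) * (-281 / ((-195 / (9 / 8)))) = -13488 / 65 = -207.51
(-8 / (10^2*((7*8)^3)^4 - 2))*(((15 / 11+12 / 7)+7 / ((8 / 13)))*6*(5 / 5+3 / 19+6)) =-3632424 / 69577793909866038191716937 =-0.00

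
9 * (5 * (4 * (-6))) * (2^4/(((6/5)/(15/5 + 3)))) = -86400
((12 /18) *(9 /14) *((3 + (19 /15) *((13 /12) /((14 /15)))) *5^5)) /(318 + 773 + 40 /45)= 21121875 /3852184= 5.48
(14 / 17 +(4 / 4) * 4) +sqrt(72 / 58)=6 * sqrt(29) / 29 +82 / 17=5.94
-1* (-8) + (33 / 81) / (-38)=8197 / 1026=7.99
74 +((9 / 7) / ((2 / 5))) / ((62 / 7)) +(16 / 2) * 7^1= 16165 / 124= 130.36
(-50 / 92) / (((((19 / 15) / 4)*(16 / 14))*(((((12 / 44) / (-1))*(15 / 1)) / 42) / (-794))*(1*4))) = -5349575 / 1748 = -3060.40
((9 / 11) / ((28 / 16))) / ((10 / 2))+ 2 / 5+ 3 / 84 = 0.53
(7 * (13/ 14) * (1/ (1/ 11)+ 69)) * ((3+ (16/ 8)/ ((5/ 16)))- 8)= 728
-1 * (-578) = 578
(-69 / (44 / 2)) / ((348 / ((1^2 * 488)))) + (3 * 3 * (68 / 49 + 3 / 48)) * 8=100.02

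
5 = 5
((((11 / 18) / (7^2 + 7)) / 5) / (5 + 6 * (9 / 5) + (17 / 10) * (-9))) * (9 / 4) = 11 / 1120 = 0.01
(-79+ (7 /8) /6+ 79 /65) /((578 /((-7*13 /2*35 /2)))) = 698201 /6528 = 106.95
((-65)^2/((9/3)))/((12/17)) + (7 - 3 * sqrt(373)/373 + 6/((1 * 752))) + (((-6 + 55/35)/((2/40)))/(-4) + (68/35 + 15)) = 241763587/118440 - 3 * sqrt(373)/373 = 2041.08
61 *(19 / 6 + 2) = 1891 / 6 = 315.17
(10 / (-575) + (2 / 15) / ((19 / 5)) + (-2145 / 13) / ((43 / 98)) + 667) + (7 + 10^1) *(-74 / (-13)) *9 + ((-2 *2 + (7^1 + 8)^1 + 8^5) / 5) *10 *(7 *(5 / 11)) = 8454552197479 / 40306695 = 209755.53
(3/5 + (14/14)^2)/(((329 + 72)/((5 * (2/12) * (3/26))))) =2/5213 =0.00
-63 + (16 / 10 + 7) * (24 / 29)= -8103 / 145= -55.88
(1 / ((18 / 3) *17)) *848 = 424 / 51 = 8.31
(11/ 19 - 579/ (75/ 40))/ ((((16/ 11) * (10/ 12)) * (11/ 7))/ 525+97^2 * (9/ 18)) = -25825842/ 394190359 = -0.07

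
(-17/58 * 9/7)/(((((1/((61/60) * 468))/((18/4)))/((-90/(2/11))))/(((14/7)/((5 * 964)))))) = 324312417/1956920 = 165.73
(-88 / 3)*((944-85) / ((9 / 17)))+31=-1284227 / 27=-47563.96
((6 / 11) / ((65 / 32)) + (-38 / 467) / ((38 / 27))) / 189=0.00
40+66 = 106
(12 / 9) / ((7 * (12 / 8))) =8 / 63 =0.13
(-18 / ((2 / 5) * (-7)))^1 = 45 / 7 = 6.43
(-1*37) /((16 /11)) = -25.44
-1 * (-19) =19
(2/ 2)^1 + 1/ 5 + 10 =56/ 5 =11.20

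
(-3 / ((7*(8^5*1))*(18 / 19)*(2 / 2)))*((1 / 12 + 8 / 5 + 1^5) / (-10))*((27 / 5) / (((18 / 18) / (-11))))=-14421 / 65536000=-0.00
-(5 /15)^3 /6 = -1 /162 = -0.01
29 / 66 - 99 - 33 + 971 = 55403 / 66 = 839.44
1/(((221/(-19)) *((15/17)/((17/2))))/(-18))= 969/65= 14.91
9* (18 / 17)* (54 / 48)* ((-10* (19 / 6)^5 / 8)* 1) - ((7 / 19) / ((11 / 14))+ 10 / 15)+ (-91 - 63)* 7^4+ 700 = -2037372160375 / 5457408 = -373322.31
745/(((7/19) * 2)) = 14155/14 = 1011.07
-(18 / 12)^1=-3 / 2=-1.50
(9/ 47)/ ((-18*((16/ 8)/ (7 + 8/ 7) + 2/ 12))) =-57/ 2209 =-0.03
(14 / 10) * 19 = 133 / 5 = 26.60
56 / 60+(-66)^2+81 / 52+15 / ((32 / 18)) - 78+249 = 14158337 / 3120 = 4537.93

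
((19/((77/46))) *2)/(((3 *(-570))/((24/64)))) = -23/4620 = -0.00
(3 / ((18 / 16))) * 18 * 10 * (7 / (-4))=-840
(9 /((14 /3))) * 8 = 108 /7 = 15.43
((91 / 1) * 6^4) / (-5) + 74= -117566 / 5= -23513.20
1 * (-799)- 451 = -1250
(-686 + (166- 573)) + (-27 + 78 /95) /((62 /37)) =-6529789 /5890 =-1108.62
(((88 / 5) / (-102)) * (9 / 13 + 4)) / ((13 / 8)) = -21472 / 43095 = -0.50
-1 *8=-8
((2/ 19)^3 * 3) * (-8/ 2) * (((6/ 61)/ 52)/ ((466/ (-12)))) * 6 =5184/ 1267330571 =0.00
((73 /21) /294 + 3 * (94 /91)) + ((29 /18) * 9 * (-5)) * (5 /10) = -5319649 /160524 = -33.14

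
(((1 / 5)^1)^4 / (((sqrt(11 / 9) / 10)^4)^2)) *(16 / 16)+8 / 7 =7348437128 / 102487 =71701.16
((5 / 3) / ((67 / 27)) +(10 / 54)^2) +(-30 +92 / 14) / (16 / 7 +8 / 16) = -4891928 / 634959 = -7.70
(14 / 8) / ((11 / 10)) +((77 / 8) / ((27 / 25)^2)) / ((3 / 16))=2194045 / 48114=45.60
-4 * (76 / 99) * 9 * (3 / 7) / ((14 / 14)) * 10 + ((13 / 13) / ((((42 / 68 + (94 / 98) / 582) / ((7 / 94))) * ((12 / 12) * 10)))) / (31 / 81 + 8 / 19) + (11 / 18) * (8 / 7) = -749537385895687 / 6366677472540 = -117.73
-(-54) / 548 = 27 / 274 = 0.10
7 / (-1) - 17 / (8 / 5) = -141 / 8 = -17.62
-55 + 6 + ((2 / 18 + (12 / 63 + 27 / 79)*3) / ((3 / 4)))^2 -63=-23812693232 / 222934761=-106.81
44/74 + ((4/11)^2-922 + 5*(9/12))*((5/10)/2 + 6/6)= -82165673/71632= -1147.05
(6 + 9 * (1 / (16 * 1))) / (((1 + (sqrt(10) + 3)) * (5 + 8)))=35 / 104 - 35 * sqrt(10) / 416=0.07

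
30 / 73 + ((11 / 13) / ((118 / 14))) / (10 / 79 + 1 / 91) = 4858943 / 4259623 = 1.14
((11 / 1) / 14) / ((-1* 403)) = -11 / 5642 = -0.00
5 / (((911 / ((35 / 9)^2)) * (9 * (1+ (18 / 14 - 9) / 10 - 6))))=-214375 / 134152038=-0.00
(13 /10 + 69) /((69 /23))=703 /30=23.43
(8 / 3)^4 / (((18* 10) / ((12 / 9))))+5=58771 / 10935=5.37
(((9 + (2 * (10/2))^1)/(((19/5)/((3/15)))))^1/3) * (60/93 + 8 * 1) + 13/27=2815/837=3.36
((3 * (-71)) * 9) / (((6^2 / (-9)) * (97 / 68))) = 32589 / 97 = 335.97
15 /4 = 3.75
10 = 10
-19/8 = -2.38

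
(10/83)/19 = 10/1577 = 0.01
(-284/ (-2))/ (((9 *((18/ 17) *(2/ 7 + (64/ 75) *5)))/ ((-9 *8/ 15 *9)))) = -33796/ 239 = -141.41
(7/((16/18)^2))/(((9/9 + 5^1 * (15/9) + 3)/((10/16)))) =8505/18944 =0.45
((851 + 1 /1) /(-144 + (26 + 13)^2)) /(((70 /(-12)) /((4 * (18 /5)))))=-4544 /2975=-1.53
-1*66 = -66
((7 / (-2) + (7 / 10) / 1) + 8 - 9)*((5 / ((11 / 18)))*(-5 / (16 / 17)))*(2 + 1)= 495.51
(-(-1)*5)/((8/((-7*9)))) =-315/8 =-39.38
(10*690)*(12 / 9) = 9200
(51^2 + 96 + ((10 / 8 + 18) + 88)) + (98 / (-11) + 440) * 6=237195 / 44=5390.80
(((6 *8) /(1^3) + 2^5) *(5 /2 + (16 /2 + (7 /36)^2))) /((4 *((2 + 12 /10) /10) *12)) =1707125 /31104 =54.88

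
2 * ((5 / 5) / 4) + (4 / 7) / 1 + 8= 127 / 14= 9.07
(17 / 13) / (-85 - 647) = -0.00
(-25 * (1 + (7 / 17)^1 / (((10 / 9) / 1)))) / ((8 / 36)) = -10485 / 68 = -154.19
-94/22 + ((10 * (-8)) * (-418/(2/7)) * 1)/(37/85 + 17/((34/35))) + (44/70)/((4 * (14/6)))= 107174640317/16434110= 6521.48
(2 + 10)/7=12/7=1.71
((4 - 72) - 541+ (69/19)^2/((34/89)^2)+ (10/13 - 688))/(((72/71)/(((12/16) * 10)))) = -8918.36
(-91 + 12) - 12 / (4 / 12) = -115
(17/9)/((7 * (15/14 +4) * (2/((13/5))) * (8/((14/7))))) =221/12780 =0.02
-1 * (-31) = 31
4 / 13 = 0.31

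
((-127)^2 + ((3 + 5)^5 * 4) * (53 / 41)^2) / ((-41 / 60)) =-23717645820 / 68921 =-344128.00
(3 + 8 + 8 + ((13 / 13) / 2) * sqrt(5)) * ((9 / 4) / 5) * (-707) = -120897 / 20 - 6363 * sqrt(5) / 40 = -6400.55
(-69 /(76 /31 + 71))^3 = -0.83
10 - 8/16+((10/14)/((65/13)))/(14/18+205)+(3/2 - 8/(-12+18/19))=2279947/194460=11.72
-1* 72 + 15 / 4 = -273 / 4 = -68.25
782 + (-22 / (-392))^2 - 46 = 28274297 / 38416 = 736.00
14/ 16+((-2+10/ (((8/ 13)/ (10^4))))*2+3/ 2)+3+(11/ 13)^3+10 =5712410575/ 17576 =325011.98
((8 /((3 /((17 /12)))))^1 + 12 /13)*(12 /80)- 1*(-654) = 51067 /78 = 654.71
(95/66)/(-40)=-19/528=-0.04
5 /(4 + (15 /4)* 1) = 20 /31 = 0.65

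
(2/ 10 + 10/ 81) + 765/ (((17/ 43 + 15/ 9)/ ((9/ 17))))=21194071/ 107730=196.73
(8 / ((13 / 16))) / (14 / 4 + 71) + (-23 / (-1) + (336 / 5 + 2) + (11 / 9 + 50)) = 12512918 / 87165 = 143.55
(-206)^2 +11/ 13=551679/ 13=42436.85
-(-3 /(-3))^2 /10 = -0.10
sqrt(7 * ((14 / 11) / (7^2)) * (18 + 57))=5 * sqrt(66) / 11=3.69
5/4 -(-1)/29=1.28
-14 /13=-1.08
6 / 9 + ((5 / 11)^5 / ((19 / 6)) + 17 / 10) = 217820299 / 91799070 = 2.37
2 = 2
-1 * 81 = -81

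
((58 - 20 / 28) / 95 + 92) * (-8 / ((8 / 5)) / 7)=-61581 / 931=-66.15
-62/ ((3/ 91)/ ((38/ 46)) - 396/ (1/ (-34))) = -107198/ 23279325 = -0.00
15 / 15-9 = -8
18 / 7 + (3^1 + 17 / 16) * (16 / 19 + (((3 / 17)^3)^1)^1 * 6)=6.13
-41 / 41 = -1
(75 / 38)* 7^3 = 25725 / 38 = 676.97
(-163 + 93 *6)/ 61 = 6.48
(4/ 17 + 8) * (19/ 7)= 380/ 17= 22.35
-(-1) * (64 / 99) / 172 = 16 / 4257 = 0.00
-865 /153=-5.65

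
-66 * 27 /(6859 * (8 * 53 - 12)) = -891 /1412954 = -0.00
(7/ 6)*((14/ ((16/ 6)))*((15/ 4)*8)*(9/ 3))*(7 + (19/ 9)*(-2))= 6125/ 4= 1531.25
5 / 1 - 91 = -86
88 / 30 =44 / 15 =2.93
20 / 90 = 2 / 9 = 0.22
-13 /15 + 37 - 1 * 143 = -1603 /15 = -106.87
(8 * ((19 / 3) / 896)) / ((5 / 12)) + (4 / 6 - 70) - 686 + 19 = -309203 / 420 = -736.20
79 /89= 0.89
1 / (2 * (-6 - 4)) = -1 / 20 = -0.05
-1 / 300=-0.00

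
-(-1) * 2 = 2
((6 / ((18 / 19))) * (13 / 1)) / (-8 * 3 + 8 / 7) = -1729 / 480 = -3.60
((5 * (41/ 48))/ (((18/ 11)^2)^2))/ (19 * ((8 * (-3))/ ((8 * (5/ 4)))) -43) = -15007025/ 2232209664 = -0.01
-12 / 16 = -3 / 4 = -0.75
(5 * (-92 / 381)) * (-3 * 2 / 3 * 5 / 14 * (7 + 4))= 25300 / 2667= 9.49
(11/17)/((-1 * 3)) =-11/51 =-0.22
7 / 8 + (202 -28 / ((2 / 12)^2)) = -6441 / 8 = -805.12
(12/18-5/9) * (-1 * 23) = -23/9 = -2.56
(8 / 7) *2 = 16 / 7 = 2.29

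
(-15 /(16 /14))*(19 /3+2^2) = -1085 /8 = -135.62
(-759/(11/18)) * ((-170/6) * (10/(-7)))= -351900/7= -50271.43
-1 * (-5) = 5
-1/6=-0.17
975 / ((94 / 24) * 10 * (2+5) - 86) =5850 / 1129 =5.18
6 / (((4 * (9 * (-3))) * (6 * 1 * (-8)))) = 0.00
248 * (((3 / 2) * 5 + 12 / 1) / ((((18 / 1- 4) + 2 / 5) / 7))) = 14105 / 6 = 2350.83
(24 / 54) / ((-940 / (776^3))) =-467288576 / 2115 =-220940.23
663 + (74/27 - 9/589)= 10587032/15903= 665.73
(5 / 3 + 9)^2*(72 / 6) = 4096 / 3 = 1365.33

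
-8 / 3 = -2.67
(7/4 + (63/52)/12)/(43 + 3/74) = 407/9464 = 0.04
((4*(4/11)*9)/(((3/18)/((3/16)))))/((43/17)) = 2754/473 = 5.82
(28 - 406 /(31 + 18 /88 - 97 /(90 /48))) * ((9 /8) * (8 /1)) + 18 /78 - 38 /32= 1209109253 /2818192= 429.04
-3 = -3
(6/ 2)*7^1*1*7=147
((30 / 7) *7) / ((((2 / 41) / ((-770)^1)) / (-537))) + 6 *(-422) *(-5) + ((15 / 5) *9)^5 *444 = 6625223718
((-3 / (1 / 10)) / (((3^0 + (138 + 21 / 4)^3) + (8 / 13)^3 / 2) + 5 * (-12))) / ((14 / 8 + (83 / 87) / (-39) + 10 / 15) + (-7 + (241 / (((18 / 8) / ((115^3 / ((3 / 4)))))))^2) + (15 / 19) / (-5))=-88107678097920 / 407287665890526937494788708357639521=-0.00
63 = 63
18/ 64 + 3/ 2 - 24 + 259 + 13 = 7993/ 32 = 249.78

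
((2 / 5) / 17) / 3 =2 / 255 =0.01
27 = 27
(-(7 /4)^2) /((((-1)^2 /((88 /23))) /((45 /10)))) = -4851 /92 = -52.73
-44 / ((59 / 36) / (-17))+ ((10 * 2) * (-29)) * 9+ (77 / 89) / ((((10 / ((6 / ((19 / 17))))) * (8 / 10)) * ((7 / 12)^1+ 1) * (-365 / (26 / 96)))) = -52734734106729 / 11070368240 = -4763.59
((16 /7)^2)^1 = 256 /49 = 5.22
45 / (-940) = -9 / 188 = -0.05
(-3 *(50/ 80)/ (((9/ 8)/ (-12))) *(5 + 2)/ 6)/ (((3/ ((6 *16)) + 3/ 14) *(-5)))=-3136/ 165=-19.01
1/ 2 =0.50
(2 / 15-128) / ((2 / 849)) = -271397 / 5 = -54279.40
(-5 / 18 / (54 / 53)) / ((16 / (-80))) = 1325 / 972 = 1.36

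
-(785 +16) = -801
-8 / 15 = -0.53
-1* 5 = -5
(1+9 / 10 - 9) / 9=-71 / 90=-0.79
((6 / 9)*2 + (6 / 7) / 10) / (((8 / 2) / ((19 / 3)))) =2831 / 1260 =2.25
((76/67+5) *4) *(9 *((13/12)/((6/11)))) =58773/134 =438.60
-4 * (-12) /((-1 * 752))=-3 /47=-0.06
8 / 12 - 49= -145 / 3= -48.33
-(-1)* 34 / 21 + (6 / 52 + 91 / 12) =10175 / 1092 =9.32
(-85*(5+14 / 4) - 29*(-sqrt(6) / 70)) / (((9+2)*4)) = -16.40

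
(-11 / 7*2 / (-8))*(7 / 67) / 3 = 11 / 804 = 0.01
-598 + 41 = -557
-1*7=-7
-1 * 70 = -70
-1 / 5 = -0.20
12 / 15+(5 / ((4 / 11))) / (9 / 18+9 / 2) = 71 / 20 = 3.55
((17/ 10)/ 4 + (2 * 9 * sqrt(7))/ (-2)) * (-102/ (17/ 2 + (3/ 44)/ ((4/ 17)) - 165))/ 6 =6358/ 137465 - 26928 * sqrt(7)/ 27493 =-2.55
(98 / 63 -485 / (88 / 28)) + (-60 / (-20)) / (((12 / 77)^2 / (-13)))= -2785517 / 1584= -1758.53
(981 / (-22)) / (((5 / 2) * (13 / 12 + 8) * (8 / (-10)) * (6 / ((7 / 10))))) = 63 / 220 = 0.29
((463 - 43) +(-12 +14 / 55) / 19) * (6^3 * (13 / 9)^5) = 68513954704 / 120285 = 569596.83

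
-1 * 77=-77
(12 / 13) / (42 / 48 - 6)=-96 / 533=-0.18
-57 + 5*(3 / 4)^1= -213 / 4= -53.25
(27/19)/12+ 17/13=1409/988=1.43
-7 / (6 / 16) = -56 / 3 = -18.67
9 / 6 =3 / 2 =1.50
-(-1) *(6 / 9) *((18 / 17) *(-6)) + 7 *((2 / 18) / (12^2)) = -93193 / 22032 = -4.23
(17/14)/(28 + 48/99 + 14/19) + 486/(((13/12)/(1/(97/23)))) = 106.41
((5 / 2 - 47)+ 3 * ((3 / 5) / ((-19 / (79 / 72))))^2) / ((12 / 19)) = -77103359 / 1094400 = -70.45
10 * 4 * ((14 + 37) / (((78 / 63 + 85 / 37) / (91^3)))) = 1194470320680 / 2747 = 434827200.83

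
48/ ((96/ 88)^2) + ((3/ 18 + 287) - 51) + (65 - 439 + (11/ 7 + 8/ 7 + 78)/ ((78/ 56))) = -3085/ 78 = -39.55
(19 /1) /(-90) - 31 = -2809 /90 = -31.21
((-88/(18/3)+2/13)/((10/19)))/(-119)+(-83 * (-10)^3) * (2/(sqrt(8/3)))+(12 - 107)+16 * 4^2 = 3741382/23205+41500 * sqrt(6) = 101815.06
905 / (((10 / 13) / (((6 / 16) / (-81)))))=-2353 / 432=-5.45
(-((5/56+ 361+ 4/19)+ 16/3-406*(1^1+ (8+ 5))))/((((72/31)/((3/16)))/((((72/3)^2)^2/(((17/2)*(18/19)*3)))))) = 2104656340/357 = 5895395.91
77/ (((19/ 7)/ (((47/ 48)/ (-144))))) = -25333/ 131328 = -0.19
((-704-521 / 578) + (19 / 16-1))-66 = -3563781 / 4624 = -770.71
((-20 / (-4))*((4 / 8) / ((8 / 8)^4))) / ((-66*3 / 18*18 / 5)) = -25 / 396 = -0.06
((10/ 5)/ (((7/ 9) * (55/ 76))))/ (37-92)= -1368/ 21175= -0.06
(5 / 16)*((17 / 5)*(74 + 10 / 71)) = 5593 / 71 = 78.77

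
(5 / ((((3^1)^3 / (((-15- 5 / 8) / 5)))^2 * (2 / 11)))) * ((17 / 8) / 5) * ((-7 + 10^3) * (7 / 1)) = 270799375 / 248832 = 1088.28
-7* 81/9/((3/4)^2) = -112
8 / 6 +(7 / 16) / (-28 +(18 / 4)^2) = 475 / 372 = 1.28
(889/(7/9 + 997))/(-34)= -8001/305320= -0.03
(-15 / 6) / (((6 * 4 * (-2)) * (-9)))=-5 / 864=-0.01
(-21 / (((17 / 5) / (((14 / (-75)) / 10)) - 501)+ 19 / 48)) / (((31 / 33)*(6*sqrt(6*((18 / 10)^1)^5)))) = 0.00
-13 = -13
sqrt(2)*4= 4*sqrt(2)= 5.66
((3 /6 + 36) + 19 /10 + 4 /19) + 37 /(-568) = 2079909 /53960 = 38.55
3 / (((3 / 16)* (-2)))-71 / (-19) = -81 / 19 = -4.26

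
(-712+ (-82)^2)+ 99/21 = 42117/7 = 6016.71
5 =5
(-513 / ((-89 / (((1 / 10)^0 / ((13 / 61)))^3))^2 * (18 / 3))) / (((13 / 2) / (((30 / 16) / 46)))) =-0.72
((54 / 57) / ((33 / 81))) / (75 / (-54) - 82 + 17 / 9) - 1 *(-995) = 33895693 / 34067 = 994.97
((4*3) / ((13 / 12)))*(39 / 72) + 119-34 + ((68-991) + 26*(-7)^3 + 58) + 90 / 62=-300407 / 31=-9690.55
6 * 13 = 78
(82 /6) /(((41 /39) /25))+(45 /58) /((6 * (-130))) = 980197 /3016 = 325.00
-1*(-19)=19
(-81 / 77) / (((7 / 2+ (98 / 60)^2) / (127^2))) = -1175804100 / 427427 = -2750.89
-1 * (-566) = 566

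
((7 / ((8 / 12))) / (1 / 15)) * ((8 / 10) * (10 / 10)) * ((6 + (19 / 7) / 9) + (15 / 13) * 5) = 19772 / 13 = 1520.92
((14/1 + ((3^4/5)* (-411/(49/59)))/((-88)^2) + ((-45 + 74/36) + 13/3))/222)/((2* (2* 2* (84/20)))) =-0.00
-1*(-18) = 18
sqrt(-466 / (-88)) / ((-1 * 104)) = -sqrt(2563) / 2288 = -0.02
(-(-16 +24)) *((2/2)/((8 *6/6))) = -1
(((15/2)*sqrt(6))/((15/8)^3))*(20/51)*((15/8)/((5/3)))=128*sqrt(6)/255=1.23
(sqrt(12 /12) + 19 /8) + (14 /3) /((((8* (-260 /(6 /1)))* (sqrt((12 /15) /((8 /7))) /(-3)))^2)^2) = 138189544587 /40945049600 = 3.38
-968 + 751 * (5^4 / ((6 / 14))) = 1094240.33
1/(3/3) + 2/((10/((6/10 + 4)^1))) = 48/25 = 1.92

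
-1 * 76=-76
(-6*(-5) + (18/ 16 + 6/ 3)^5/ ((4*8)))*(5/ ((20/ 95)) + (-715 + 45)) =-106561209425/ 4194304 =-25406.17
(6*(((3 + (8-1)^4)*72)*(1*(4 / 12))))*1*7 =2423232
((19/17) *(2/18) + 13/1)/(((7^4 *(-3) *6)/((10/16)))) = -1255/6612354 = -0.00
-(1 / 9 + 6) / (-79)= 55 / 711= 0.08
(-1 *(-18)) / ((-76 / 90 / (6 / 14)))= -1215 / 133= -9.14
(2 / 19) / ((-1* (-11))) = 2 / 209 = 0.01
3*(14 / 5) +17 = 127 / 5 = 25.40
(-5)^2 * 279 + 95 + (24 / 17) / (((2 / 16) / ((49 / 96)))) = 120288 / 17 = 7075.76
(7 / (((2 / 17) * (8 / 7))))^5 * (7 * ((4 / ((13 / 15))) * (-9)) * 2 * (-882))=167145775674083935785 / 851968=196187856438368.50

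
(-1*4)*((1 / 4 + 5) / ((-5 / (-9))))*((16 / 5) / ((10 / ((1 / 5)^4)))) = -1512 / 78125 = -0.02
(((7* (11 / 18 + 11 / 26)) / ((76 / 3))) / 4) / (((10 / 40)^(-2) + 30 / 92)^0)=847 / 11856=0.07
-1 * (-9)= 9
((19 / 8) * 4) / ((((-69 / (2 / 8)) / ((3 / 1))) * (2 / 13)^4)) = -542659 / 2944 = -184.33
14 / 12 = 7 / 6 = 1.17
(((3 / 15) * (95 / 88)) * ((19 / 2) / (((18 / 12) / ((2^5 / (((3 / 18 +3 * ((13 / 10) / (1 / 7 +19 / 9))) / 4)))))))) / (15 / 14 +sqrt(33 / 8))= -1148268800 / 34578599 +803788160 * sqrt(66) / 103735797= 29.74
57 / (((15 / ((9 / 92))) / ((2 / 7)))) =171 / 1610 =0.11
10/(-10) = -1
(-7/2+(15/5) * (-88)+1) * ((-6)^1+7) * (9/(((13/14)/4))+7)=-24395/2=-12197.50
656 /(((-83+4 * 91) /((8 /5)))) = 5248 /1405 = 3.74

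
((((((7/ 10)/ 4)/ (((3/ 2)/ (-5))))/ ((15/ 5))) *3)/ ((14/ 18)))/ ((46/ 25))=-0.41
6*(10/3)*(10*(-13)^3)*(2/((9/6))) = -1757600/3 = -585866.67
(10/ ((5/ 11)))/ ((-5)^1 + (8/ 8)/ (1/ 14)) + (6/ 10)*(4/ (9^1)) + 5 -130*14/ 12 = -6478/ 45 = -143.96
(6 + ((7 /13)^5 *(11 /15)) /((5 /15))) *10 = 22647334 /371293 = 61.00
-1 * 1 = -1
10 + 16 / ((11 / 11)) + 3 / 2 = 55 / 2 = 27.50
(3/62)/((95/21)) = 63/5890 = 0.01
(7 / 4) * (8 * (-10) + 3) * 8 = -1078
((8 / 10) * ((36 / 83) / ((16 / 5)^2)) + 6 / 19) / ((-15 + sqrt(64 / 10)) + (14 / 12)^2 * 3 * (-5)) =-56246625 / 5667845236 - 317628 * sqrt(10) / 1416961309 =-0.01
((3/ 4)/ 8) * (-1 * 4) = -3/ 8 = -0.38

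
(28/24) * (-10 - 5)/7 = -5/2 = -2.50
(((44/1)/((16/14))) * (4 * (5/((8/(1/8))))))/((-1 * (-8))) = 385/256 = 1.50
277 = 277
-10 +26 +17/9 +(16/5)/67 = 54079/3015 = 17.94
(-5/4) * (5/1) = -6.25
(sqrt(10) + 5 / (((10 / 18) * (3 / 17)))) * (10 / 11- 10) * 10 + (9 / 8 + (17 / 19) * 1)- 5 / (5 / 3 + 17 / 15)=-4923.61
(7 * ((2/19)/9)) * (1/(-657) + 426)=3918334/112347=34.88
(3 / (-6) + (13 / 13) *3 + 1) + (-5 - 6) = -15 / 2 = -7.50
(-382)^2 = 145924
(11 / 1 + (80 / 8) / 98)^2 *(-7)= -295936 / 343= -862.79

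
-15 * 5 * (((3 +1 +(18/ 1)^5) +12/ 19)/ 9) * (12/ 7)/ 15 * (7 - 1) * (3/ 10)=-61546080/ 19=-3239267.37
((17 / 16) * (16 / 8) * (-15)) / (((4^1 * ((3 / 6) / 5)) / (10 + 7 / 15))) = -13345 / 16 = -834.06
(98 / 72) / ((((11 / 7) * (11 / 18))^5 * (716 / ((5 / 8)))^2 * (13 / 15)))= 0.00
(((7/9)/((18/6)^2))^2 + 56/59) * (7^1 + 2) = 370307/43011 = 8.61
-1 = -1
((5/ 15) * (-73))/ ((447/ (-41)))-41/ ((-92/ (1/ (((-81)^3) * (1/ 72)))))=451640461/ 202360923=2.23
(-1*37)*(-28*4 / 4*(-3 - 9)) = -12432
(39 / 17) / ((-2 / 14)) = -273 / 17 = -16.06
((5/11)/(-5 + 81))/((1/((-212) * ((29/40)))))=-1537/1672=-0.92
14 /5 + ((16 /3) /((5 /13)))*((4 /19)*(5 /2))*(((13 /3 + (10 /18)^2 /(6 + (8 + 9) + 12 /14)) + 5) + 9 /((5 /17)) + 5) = 1275410002 /3855195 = 330.83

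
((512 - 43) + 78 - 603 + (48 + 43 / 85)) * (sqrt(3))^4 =-5733 / 85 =-67.45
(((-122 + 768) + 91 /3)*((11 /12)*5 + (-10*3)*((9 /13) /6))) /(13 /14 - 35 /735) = 2485525 /2886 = 861.24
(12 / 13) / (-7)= -12 / 91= -0.13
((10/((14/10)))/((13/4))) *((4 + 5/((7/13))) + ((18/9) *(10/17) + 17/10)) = 384660/10829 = 35.52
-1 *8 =-8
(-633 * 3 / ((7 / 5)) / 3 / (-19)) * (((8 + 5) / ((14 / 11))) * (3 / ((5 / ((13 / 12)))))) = 1176747 / 7448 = 158.00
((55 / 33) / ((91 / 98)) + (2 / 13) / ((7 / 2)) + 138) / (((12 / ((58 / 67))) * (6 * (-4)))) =-69194 / 164619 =-0.42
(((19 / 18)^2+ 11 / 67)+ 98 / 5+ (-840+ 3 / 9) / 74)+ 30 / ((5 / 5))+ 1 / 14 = 1113312821 / 28111860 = 39.60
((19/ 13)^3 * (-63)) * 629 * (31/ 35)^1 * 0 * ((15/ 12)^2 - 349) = 0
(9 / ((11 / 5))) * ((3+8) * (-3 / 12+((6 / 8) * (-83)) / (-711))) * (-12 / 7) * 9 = 8910 / 79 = 112.78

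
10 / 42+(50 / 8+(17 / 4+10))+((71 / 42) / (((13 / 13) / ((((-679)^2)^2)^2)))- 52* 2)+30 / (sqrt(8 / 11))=15* sqrt(22) / 2+534644732763858473271589 / 7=76377818966265496181690.75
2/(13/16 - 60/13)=-416/791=-0.53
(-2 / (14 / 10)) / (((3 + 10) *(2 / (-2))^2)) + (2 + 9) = 991 / 91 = 10.89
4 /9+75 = 679 /9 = 75.44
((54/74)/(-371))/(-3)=0.00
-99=-99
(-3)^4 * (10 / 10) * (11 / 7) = 891 / 7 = 127.29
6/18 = 1/3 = 0.33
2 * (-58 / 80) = -29 / 20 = -1.45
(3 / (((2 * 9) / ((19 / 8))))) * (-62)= -589 / 24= -24.54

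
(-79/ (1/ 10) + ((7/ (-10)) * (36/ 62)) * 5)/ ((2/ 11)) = -270083/ 62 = -4356.18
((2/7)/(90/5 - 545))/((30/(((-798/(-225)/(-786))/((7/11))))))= 0.00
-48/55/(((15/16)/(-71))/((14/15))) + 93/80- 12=3356149/66000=50.85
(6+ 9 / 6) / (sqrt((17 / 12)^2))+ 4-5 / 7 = 1021 / 119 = 8.58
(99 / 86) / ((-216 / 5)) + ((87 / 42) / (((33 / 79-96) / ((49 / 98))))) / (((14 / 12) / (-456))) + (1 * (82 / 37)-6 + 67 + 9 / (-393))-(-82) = 149.40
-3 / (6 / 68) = -34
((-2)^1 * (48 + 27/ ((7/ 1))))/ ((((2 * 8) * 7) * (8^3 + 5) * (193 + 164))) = -11/ 2192456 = -0.00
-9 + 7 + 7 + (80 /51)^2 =19405 /2601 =7.46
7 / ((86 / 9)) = 0.73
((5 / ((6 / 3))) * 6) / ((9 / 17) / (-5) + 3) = 425 / 82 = 5.18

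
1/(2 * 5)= 1/10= 0.10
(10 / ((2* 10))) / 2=1 / 4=0.25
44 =44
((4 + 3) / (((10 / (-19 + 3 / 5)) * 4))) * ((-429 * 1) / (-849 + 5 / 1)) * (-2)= 3.27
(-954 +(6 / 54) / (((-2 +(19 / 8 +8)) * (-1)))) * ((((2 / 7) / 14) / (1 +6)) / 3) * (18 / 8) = -287635 / 137886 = -2.09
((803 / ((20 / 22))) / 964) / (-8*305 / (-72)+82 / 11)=874467 / 39456520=0.02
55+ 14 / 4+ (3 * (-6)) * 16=-459 / 2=-229.50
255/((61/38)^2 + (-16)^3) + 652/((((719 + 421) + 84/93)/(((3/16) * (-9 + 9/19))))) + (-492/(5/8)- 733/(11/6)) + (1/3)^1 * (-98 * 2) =-182538260442690109/145642916055120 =-1253.33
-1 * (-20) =20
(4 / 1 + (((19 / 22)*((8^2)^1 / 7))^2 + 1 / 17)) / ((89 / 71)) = 475230619 / 8970577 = 52.98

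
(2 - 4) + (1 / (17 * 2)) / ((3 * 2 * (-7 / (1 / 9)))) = -25705 / 12852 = -2.00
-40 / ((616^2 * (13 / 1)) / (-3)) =15 / 616616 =0.00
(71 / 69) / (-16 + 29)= 0.08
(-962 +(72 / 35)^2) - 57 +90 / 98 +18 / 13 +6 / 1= -16027958 / 15925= -1006.47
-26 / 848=-13 / 424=-0.03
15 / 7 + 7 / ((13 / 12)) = 783 / 91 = 8.60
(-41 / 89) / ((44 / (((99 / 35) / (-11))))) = 369 / 137060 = 0.00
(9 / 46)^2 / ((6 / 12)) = 81 / 1058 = 0.08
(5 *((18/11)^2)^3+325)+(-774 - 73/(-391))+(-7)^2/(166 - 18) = -352.49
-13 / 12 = -1.08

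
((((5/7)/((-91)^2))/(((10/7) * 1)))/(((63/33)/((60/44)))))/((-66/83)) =-415/7651644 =-0.00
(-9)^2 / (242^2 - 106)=27 / 19486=0.00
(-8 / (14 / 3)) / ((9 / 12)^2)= -3.05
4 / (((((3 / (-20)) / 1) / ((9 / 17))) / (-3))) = 42.35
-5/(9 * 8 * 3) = -5/216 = -0.02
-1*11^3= -1331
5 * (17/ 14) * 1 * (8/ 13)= 340/ 91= 3.74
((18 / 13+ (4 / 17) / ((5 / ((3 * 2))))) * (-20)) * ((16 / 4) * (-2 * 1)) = 58944 / 221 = 266.71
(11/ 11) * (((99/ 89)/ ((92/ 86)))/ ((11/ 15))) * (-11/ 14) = -63855/ 57316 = -1.11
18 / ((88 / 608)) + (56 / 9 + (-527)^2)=27508099 / 99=277859.59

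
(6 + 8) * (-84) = -1176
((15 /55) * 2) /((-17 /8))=-48 /187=-0.26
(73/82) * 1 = 0.89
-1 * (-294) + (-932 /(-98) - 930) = -30698 /49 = -626.49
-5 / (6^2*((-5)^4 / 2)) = -1 / 2250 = -0.00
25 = 25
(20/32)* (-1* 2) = -5/4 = -1.25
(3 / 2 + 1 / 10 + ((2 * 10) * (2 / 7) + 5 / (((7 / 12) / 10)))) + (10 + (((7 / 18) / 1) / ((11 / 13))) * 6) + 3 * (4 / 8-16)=136951 / 2310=59.29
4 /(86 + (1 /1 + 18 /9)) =4 /89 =0.04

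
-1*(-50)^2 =-2500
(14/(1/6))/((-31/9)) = -24.39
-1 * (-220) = 220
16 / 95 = 0.17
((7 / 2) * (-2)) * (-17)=119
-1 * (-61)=61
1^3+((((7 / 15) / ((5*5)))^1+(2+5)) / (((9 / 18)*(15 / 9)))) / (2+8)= 5757 / 3125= 1.84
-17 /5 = -3.40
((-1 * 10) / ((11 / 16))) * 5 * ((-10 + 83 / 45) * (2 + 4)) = 117440 / 33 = 3558.79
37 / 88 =0.42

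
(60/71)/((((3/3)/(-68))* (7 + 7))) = -4.10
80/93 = 0.86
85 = 85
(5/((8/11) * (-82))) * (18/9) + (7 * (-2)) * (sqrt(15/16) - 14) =64233/328 - 7 * sqrt(15)/2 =182.28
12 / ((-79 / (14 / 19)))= -168 / 1501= -0.11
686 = 686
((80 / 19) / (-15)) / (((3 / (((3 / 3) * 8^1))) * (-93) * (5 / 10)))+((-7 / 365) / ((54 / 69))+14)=162431053 / 11609190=13.99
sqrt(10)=3.16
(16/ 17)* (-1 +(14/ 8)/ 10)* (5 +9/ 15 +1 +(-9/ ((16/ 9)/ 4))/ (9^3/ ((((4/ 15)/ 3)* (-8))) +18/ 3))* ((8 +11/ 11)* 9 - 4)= -261231498/ 660025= -395.79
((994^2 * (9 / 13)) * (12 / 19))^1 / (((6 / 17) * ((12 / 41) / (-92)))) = -95035230696 / 247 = -384758019.01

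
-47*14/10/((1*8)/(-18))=148.05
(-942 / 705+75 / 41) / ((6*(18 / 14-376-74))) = -33257 / 181581210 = -0.00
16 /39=0.41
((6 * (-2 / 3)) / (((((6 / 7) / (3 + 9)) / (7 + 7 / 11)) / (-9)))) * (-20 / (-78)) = 141120 / 143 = 986.85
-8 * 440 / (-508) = 880 / 127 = 6.93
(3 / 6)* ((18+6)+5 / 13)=317 / 26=12.19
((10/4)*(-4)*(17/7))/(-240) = 17/168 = 0.10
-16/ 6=-8/ 3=-2.67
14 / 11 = 1.27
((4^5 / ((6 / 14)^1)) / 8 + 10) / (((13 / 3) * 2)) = 463 / 13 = 35.62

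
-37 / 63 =-0.59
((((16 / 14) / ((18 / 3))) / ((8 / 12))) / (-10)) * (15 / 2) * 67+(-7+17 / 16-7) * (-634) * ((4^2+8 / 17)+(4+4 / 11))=447352755 / 2618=170875.77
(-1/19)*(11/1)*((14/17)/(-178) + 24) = -399355/28747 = -13.89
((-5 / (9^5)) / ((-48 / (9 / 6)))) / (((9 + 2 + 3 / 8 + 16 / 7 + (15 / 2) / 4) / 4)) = 7 / 10274526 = 0.00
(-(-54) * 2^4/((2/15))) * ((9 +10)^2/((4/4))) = 2339280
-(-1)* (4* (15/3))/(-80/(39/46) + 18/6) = -780/3563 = -0.22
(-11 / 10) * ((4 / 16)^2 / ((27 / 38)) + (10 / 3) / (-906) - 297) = 106526233 / 326160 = 326.61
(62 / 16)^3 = 29791 / 512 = 58.19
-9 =-9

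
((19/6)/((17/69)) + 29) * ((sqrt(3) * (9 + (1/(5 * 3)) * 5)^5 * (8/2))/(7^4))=20400128 * sqrt(3)/4131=8553.39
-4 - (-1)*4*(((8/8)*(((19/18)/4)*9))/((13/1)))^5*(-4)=-3044108355/760408064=-4.00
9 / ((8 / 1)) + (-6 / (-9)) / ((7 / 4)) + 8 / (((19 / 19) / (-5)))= -6467 / 168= -38.49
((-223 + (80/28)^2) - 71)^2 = 196168036/2401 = 81702.64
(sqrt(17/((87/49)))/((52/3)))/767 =7*sqrt(1479)/1156636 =0.00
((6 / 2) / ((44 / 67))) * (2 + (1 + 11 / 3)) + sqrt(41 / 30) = sqrt(1230) / 30 + 335 / 11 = 31.62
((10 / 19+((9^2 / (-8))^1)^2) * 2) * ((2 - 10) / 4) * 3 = -375897 / 304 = -1236.50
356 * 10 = 3560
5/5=1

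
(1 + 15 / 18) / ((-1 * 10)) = -11 / 60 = -0.18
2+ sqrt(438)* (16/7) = 2+ 16* sqrt(438)/7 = 49.84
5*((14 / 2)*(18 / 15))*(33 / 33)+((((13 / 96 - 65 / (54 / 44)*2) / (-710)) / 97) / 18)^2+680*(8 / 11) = 6770673419632486907699 / 12619011795145113600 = 536.55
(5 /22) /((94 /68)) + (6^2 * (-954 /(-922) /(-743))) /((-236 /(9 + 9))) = 1757703503 /10447979069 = 0.17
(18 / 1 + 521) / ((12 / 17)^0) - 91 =448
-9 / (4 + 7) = -9 / 11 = -0.82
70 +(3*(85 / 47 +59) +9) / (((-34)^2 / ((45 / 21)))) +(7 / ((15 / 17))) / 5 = 2052081181 / 28524300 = 71.94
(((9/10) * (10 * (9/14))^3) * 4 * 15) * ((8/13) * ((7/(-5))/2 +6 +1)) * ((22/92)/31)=194861700/454181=429.04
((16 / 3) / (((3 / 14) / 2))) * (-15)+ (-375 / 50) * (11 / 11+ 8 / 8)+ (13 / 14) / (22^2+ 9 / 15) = -77511575 / 101766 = -761.66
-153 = -153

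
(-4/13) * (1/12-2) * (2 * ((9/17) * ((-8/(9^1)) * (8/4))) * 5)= -5.55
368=368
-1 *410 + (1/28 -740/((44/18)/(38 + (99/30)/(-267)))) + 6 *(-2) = -326802001/27412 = -11921.86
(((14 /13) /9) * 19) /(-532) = -1 /234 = -0.00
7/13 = 0.54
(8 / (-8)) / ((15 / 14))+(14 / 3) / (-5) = -28 / 15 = -1.87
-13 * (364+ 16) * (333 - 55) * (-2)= 2746640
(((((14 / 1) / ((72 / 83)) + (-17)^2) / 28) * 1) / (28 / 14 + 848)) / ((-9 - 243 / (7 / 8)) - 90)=-2197 / 64553760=-0.00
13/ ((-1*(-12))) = 1.08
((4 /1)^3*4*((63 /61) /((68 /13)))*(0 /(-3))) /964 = 0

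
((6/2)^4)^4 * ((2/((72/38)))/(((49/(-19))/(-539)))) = 18993169899/2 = 9496584949.50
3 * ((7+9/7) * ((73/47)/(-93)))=-4234/10199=-0.42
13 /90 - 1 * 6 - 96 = -9167 /90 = -101.86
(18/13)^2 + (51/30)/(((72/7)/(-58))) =-466579/60840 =-7.67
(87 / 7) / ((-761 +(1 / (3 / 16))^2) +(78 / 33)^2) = -94743 / 5541683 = -0.02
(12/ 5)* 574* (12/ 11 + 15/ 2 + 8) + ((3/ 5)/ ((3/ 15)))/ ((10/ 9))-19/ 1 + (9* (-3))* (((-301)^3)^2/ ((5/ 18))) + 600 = -1590332445226175593/ 22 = -72287838419371617.86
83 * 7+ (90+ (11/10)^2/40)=2684121/4000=671.03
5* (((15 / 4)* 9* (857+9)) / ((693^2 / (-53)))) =-573725 / 35574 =-16.13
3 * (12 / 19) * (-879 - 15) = -32184 / 19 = -1693.89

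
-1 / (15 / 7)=-0.47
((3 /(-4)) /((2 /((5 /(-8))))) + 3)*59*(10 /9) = 6785 /32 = 212.03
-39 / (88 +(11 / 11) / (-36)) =-1404 / 3167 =-0.44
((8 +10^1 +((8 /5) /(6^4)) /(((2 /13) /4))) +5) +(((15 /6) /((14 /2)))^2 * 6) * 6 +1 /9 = 27.74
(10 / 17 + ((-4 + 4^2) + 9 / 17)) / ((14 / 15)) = 3345 / 238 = 14.05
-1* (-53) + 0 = 53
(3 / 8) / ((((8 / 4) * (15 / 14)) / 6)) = 21 / 20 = 1.05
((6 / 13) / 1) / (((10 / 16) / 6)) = 288 / 65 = 4.43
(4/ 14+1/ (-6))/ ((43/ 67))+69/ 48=23449/ 14448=1.62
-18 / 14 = -9 / 7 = -1.29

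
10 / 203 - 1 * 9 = -8.95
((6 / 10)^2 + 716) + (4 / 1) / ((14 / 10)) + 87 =141088 / 175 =806.22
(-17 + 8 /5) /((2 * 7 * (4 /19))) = -209 /40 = -5.22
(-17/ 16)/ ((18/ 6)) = -0.35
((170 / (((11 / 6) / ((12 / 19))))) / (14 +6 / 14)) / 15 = 5712 / 21109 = 0.27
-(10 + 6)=-16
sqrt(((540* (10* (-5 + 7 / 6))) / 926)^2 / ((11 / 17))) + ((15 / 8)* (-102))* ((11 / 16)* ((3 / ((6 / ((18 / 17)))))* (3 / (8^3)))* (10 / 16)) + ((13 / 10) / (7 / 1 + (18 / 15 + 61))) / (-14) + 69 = 10350* sqrt(187) / 5093 + 21823139437 / 317456384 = 96.53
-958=-958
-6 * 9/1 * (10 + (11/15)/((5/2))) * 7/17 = -97272/425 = -228.88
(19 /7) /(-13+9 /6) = -38 /161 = -0.24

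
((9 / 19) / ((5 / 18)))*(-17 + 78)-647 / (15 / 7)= -197.91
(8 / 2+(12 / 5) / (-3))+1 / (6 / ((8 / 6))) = 154 / 45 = 3.42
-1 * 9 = -9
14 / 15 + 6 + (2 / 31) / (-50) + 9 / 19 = 327148 / 44175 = 7.41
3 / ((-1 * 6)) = -1 / 2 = -0.50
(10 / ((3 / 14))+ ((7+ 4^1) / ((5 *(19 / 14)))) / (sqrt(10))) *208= 16016 *sqrt(10) / 475+ 29120 / 3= 9813.29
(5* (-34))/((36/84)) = -1190/3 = -396.67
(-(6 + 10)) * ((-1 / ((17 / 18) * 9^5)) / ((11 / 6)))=64 / 408969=0.00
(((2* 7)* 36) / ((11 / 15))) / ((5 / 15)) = 22680 / 11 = 2061.82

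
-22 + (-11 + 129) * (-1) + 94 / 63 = -8726 / 63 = -138.51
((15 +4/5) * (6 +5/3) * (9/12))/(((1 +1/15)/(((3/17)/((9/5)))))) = 9085/1088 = 8.35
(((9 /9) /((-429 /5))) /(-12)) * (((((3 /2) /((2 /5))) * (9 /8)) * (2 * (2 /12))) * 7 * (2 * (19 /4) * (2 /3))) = 3325 /54912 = 0.06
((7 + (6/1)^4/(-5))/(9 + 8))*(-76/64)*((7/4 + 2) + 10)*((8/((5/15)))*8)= 790647/17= 46508.65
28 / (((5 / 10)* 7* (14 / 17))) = 9.71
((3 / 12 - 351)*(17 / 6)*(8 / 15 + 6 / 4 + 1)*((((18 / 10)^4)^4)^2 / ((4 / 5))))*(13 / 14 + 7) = -13130785778580073348542422166760061337 / 2980232238769531250000000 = -4405960585139.32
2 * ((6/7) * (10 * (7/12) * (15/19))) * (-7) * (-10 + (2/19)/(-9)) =599200/1083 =553.28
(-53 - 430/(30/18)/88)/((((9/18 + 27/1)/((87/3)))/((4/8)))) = -71369/2420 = -29.49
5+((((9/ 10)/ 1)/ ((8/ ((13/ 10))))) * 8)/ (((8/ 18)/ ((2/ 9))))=1117/ 200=5.58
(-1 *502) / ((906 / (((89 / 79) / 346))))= -22339 / 12382302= -0.00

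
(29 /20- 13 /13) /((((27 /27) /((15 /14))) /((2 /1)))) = 27 /28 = 0.96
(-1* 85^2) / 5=-1445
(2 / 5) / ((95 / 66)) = 132 / 475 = 0.28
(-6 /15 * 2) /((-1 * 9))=4 /45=0.09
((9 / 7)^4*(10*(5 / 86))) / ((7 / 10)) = 1640250 / 722701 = 2.27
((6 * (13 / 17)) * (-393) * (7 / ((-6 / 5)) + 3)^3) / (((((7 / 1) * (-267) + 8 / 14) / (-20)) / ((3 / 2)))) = 658.53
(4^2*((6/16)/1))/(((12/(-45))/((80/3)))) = -600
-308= -308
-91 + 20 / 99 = -8989 / 99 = -90.80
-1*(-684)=684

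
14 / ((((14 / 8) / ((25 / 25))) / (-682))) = -5456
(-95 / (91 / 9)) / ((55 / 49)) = -1197 / 143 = -8.37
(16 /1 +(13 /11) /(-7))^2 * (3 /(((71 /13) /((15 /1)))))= 2065.02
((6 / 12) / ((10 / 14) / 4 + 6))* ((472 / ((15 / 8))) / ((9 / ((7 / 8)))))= 46256 / 23355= 1.98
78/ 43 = 1.81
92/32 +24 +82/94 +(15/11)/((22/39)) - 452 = -19191819/45496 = -421.84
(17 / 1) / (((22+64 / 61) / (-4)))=-2074 / 703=-2.95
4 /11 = 0.36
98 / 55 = 1.78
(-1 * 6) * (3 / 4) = -9 / 2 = -4.50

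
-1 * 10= -10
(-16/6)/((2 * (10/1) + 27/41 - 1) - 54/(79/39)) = 3239/8502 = 0.38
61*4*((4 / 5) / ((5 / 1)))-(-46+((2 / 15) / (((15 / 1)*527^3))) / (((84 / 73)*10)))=1176215520279167 / 13831320793500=85.04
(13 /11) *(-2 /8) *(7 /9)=-91 /396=-0.23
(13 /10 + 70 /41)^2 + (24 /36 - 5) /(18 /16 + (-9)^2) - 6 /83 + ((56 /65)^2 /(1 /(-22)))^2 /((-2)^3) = -479356650523486231 /19635675575782500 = -24.41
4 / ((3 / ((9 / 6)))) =2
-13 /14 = -0.93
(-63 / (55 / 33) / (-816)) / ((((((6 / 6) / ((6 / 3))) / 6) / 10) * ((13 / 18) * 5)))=1701 / 1105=1.54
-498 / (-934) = 249 / 467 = 0.53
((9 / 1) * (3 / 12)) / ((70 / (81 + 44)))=225 / 56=4.02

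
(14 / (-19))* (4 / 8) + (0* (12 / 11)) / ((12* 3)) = -7 / 19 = -0.37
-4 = -4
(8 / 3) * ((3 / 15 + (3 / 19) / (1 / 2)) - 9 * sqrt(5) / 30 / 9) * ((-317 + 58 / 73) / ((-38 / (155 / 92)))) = 35063077 / 1818357 - 715573 * sqrt(5) / 574218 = 16.50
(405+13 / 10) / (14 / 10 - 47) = -4063 / 456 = -8.91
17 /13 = 1.31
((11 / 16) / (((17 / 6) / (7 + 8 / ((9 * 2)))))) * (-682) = -251317 / 204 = -1231.95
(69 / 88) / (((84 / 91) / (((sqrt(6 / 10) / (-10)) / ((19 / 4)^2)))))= -299 *sqrt(15) / 397100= -0.00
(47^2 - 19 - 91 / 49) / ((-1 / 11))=-168487 / 7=-24069.57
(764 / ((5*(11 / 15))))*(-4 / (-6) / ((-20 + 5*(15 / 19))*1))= -29032 / 3355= -8.65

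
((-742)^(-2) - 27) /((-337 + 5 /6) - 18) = 44595681 /584974250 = 0.08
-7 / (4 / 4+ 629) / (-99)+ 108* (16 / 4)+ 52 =4312441 / 8910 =484.00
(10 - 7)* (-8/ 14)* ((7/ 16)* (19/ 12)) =-19/ 16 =-1.19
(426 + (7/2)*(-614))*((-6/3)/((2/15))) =25845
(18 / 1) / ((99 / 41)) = 82 / 11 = 7.45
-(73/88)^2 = -5329/7744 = -0.69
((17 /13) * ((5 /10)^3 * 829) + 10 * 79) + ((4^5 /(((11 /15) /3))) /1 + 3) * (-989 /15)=-1575705661 /5720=-275473.02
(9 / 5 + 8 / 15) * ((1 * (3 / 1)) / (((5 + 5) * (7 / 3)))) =0.30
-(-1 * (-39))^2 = -1521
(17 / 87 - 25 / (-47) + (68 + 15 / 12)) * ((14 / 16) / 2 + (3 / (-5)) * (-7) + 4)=790883359 / 1308480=604.43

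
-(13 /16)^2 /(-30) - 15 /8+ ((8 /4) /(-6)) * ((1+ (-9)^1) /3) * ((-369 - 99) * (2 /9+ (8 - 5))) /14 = -15740771 /161280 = -97.60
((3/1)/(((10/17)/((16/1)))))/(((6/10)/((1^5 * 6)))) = 816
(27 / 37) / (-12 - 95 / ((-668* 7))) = -126252 / 2072629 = -0.06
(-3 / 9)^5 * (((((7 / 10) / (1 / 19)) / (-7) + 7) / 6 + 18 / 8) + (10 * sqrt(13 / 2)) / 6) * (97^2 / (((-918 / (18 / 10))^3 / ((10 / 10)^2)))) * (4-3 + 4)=291679 / 64468386000 + 9409 * sqrt(26) / 7736206320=0.00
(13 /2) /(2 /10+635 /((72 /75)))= 780 /79399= 0.01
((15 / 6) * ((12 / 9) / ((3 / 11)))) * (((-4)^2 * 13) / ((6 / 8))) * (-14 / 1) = -1281280 / 27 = -47454.81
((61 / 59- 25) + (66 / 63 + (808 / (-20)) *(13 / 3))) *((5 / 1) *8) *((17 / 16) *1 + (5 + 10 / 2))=-613259 / 7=-87608.43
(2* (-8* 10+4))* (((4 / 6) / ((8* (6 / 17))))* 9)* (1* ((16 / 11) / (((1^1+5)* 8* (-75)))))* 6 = 0.78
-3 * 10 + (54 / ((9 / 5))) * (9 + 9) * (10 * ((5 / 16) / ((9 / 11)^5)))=20000155 / 4374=4572.51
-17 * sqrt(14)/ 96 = -0.66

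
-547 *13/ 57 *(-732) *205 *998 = 354980835560/ 19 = 18683201871.58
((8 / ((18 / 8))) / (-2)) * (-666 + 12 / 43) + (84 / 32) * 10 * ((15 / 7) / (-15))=608753 / 516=1179.75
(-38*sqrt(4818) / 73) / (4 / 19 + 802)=-361*sqrt(4818) / 556333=-0.05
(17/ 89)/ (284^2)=17/ 7178384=0.00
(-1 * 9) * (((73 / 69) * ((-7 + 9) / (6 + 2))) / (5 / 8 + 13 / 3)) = -1314 / 2737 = -0.48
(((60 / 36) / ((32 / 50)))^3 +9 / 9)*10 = 10318585 / 55296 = 186.61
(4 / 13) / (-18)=-2 / 117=-0.02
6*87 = 522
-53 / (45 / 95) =-1007 / 9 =-111.89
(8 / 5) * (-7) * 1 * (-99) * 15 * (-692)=-11509344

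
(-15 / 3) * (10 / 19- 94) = 8880 / 19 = 467.37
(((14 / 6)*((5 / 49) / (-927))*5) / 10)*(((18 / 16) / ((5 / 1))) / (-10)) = 1 / 346080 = 0.00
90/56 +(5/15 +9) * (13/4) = 2683/84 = 31.94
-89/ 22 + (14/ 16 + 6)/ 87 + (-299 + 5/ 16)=-4634237/ 15312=-302.65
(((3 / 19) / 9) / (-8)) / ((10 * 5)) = -1 / 22800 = -0.00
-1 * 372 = -372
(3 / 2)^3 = 27 / 8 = 3.38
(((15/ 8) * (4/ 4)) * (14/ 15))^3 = 5.36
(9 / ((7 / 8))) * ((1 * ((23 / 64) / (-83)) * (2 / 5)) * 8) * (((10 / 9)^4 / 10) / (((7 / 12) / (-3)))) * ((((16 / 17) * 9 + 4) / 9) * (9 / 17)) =7801600 / 95204403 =0.08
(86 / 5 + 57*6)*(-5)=-1796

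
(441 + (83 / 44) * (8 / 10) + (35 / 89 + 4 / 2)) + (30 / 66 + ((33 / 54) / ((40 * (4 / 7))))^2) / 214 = 70283848064321 / 157975142400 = 444.90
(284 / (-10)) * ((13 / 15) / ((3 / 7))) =-12922 / 225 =-57.43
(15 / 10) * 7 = 21 / 2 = 10.50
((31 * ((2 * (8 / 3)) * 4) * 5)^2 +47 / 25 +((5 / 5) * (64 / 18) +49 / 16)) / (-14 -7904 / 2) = -4373621177 / 1586400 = -2756.95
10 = 10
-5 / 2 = -2.50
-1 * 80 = -80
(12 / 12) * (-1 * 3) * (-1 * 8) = 24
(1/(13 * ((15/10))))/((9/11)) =22/351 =0.06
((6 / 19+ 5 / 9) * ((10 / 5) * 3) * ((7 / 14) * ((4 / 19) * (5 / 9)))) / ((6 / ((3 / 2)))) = 745 / 9747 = 0.08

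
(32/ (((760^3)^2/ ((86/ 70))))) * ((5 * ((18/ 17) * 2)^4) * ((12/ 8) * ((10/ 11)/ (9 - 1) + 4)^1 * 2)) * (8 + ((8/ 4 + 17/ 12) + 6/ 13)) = 5566004667/ 1850940398130824000000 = 0.00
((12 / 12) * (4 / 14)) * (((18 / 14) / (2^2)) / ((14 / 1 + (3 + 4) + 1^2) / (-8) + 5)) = 0.04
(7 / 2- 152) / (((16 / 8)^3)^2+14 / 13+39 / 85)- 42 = -2137071 / 48278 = -44.27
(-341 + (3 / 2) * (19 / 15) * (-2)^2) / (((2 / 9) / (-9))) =135027 / 10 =13502.70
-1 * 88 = -88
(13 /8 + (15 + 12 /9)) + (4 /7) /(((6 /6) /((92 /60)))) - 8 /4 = 14141 /840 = 16.83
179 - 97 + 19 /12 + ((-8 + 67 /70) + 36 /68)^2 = 267660539 /2124150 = 126.01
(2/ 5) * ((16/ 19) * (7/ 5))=224/ 475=0.47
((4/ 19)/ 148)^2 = 1/ 494209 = 0.00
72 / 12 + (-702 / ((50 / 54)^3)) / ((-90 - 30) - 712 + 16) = 7.08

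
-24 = -24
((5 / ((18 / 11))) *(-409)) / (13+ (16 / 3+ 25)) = -4499 / 156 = -28.84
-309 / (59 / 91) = -28119 / 59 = -476.59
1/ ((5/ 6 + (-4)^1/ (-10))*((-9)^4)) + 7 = 566443/ 80919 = 7.00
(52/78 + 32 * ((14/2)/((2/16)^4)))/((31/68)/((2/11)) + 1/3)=374341904/1159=322986.97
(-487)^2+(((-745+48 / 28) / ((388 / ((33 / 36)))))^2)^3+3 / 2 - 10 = 284290352185353139546582447709281 / 1198577359760550911325241344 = 237189.82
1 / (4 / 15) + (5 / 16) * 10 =55 / 8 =6.88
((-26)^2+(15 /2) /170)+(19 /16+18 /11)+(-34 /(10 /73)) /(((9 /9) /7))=-15835639 /14960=-1058.53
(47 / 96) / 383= 47 / 36768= 0.00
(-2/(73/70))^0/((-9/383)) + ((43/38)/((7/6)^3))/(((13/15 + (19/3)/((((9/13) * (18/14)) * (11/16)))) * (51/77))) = -906624948143/21352633029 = -42.46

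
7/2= 3.50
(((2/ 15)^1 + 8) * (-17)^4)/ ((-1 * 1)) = -10189562/ 15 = -679304.13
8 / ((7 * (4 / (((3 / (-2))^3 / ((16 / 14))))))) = -0.84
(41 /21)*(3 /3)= 41 /21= 1.95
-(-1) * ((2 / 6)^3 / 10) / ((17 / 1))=1 / 4590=0.00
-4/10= -2/5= -0.40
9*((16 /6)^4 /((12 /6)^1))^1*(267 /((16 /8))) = 91136 /3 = 30378.67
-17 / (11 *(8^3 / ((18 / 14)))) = -153 / 39424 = -0.00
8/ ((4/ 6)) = 12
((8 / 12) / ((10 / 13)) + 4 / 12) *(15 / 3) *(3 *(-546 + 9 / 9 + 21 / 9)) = -9768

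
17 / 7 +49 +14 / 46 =8329 / 161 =51.73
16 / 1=16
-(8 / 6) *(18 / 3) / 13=-8 / 13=-0.62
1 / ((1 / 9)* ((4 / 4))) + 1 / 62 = 559 / 62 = 9.02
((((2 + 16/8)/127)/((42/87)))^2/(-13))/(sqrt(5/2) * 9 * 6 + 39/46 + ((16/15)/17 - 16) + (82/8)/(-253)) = -6048687353860800 * sqrt(10)/4831251982580411518403 - 260730178819440/371634767890800886031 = -0.00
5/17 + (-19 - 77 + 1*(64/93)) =-150223/1581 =-95.02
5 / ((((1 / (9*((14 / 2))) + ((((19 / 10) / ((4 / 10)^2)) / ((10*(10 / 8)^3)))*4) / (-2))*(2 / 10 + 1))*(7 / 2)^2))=-18750 / 66157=-0.28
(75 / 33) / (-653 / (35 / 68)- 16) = -875 / 494604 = -0.00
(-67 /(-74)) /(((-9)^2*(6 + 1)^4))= 0.00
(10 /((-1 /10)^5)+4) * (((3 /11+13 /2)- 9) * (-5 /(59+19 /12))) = -1469994120 /7997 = -183818.20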